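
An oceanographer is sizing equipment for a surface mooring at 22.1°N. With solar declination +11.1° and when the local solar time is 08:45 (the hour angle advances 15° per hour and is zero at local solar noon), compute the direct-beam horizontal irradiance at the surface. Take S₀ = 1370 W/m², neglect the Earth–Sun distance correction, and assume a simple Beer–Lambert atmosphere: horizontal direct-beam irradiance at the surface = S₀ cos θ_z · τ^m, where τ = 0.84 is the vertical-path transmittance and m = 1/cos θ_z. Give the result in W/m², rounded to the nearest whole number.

Hour angle H = 15° × (8.75 − 12) = -48.75°.
cos θ_z = sin φ sin δ + cos φ cos δ cos H = (0.3762)(0.1925) + (0.9265)(0.9813)(0.6593) = 0.6718.
Air mass m = 1/cos θ_z = 1/0.6718 = 1.489; τ^m = 0.84^1.489 = 0.7714.
Surface direct beam = 1370 × 0.6718 × 0.7714 = 709.97 W/m².

710 W/m²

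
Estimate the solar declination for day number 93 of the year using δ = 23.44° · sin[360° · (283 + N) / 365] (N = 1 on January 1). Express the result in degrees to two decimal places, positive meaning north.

+4.41°

360 × (283 + 93) / 365 = 370.849°; sin(370.849°) = 0.1882.
δ = 23.44 × 0.1882 = 4.411° ≈ +4.41°.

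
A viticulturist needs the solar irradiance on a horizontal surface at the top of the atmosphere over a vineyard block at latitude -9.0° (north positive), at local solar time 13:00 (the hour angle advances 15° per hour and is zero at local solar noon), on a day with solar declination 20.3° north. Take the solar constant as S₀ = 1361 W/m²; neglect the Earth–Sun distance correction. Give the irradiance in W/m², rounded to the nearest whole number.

Hour angle H = 15° × (13 − 12) = 15.00°.
cos θ_z = sin φ sin δ + cos φ cos δ cos H = (-0.1564)(0.3469) + (0.9877)(0.9379)(0.9659) = 0.8405.
Top-of-atmosphere irradiance = S₀ cos θ_z = 1361 × 0.8405 = 1143.92 W/m².

1144 W/m²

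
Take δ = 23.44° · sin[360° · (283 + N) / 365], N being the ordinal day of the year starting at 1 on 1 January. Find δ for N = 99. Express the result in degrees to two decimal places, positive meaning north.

360 × (283 + 99) / 365 = 376.767°; sin(376.767°) = 0.2885.
δ = 23.44 × 0.2885 = 6.762° ≈ +6.76°.

+6.76°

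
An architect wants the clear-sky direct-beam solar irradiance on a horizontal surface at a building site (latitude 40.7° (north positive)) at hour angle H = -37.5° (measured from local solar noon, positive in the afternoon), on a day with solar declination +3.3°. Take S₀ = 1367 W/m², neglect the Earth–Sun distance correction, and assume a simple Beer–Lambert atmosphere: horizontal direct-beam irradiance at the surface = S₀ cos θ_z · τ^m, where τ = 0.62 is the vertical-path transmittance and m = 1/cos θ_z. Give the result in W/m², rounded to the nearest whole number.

412 W/m²

cos θ_z = sin(40.7°) sin(3.3°) + cos(40.7°) cos(3.3°) cos(-37.50°) = 0.0375 + 0.6005 = 0.6380.
Air mass m = 1/cos θ_z = 1/0.6380 = 1.567; τ^m = 0.62^1.567 = 0.4728.
Surface direct beam = 1367 × 0.6380 × 0.4728 = 412.35 W/m².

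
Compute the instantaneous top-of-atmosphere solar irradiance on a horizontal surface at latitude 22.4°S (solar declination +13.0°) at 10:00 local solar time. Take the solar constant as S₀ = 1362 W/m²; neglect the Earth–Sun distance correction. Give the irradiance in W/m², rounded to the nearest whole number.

946 W/m²

Hour angle H = 15° × (10 − 12) = -30.00°.
cos θ_z = sin φ sin δ + cos φ cos δ cos H = (-0.3811)(0.2250) + (0.9245)(0.9744)(0.8660) = 0.6944.
Top-of-atmosphere irradiance = S₀ cos θ_z = 1362 × 0.6944 = 945.77 W/m².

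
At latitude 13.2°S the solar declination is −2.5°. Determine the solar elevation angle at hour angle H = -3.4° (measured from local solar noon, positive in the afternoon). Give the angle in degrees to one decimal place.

78.8°

cos θ_z = sin(-13.2°) sin(-2.5°) + cos(-13.2°) cos(-2.5°) cos(-3.40°) = 0.0100 + 0.9709 = 0.9809.
θ_z = arccos(0.9809) = 11.22°, so the elevation is 90° − 11.22° = 78.78°.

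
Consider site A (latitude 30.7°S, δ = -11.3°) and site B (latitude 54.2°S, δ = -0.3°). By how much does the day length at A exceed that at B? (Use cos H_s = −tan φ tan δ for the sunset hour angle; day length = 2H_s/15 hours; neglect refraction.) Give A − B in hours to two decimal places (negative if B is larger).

+0.85 h

A: H_s = arccos(−tan -30.7° · tan -11.3°) = 96.81°, so 2H_s/15 = 12.9080 h.
B: H_s = arccos(−tan -54.2° · tan -0.3°) = 90.42°, so 2H_s/15 = 12.0560 h.
A − B = 12.9080 − 12.0560 = 0.8520 h.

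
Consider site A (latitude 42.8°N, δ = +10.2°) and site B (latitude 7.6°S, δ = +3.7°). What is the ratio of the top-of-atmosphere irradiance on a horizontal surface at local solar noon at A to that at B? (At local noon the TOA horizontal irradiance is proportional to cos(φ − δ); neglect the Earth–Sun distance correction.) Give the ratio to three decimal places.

0.859

A: cos θ_z = cos(42.8° − (10.2°)) = 0.8425.
B: cos θ_z = cos(-7.6° − (3.7°)) = 0.9806.
Ratio A/B = 0.8425 / 0.9806 = 0.8592.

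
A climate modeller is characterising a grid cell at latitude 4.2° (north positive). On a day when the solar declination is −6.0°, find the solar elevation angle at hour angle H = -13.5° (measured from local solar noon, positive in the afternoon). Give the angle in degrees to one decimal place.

With φ = 4.2°, δ = -6.0°, H = -13.50°: sin φ sin δ = -0.0077, cos φ cos δ cos H = 0.9644, so cos θ_z = 0.9567.
θ_z = arccos(0.9567) = 16.92°, so the elevation is 90° − 16.92° = 73.08°.

73.1°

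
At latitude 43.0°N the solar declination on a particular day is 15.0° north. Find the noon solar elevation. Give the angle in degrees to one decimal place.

62.0°

At local solar noon the hour angle is zero, so the elevation is 90° − |φ − δ| = 90° − |43.0° − (15.0°)| = 90° − 28.0° = 62.0°.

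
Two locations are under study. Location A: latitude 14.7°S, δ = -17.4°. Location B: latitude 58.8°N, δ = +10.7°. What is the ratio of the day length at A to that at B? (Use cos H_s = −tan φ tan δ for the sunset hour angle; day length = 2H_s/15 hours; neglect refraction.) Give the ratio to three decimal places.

0.876

A: H_s = arccos(−tan -14.7° · tan -17.4°) = 94.72°, so 2H_s/15 = 12.6293 h.
B: H_s = arccos(−tan 58.8° · tan 10.7°) = 108.18°, so 2H_s/15 = 14.4240 h.
Ratio A/B = 12.6293 / 14.4240 = 0.8756.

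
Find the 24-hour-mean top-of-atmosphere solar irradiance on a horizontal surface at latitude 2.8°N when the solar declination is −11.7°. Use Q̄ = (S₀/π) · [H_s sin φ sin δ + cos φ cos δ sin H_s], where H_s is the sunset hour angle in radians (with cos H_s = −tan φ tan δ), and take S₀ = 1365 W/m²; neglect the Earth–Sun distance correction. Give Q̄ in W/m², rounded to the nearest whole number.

−tan φ tan δ = −(0.0489)(-0.2071) = 0.0101; H_s = arccos(0.0101) = 89.42°. In radians, H_s = 1.5607.
H_s sin φ sin δ = 1.5607 × 0.0488 × -0.2028 = -0.0154.
cos φ cos δ sin H_s = 0.9988 × 0.9792 × 0.9999 = 0.9779.
Q̄ = (1365/π) × (-0.0154 + 0.9779) = 434.49 × 0.9625 = 418.20 W/m².

418 W/m²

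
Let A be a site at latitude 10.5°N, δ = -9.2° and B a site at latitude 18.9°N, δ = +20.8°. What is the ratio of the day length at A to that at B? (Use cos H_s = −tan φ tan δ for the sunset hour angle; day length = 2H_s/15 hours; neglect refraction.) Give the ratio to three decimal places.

0.906

A: H_s = arccos(−tan 10.5° · tan -9.2°) = 88.28°, so 2H_s/15 = 11.7707 h.
B: H_s = arccos(−tan 18.9° · tan 20.8°) = 97.47°, so 2H_s/15 = 12.9960 h.
Ratio A/B = 11.7707 / 12.9960 = 0.9057.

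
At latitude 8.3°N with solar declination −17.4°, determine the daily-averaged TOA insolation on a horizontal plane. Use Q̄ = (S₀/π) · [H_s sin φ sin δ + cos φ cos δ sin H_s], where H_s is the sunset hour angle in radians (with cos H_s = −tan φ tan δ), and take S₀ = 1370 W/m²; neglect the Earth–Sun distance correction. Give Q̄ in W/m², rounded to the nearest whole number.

−tan φ tan δ = −(0.1459)(-0.3134) = 0.0457; H_s = arccos(0.0457) = 87.38°. In radians, H_s = 1.5251.
H_s sin φ sin δ = 1.5251 × 0.1444 × -0.2990 = -0.0658.
cos φ cos δ sin H_s = 0.9895 × 0.9542 × 0.9990 = 0.9432.
Q̄ = (1370/π) × (-0.0658 + 0.9432) = 436.08 × 0.8774 = 382.62 W/m².

383 W/m²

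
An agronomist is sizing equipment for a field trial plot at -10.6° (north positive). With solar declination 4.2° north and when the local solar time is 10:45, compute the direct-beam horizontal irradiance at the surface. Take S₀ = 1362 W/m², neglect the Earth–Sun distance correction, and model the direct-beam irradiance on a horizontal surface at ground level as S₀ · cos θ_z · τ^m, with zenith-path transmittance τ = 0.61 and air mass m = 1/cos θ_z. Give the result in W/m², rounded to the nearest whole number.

Hour angle H = 15° × (10.75 − 12) = -18.75°.
cos θ_z = sin φ sin δ + cos φ cos δ cos H = (-0.1840)(0.0732) + (0.9829)(0.9973)(0.9469) = 0.9147.
Air mass m = 1/cos θ_z = 1/0.9147 = 1.093; τ^m = 0.61^1.093 = 0.5826.
Surface direct beam = 1362 × 0.9147 × 0.5826 = 725.82 W/m².

726 W/m²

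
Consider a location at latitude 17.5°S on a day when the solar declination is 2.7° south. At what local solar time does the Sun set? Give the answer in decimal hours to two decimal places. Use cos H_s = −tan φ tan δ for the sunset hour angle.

18.06 h

−tan φ tan δ = −(-0.3153)(-0.0472) = -0.0149; H_s = arccos(-0.0149) = 90.85°.
Sunset is at 12 + H_s/15 = 12 + 6.057 = 18.057 h local solar time.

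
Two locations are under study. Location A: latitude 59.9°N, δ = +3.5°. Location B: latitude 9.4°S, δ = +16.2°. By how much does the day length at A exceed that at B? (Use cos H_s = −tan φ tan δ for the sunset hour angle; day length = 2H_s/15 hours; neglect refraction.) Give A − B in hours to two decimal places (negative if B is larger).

+1.18 h

A: H_s = arccos(−tan 59.9° · tan 3.5°) = 96.06°, so 2H_s/15 = 12.8080 h.
B: H_s = arccos(−tan -9.4° · tan 16.2°) = 87.24°, so 2H_s/15 = 11.6320 h.
A − B = 12.8080 − 11.6320 = 1.1760 h.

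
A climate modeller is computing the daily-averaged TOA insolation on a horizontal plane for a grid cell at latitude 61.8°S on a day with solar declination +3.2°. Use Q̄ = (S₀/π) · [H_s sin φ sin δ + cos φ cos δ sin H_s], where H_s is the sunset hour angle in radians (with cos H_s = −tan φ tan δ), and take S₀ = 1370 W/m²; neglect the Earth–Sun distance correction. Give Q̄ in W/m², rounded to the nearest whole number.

173 W/m²

−tan φ tan δ = −(-1.8650)(0.0559) = 0.1043; H_s = arccos(0.1043) = 84.01°. In radians, H_s = 1.4663.
H_s sin φ sin δ = 1.4663 × -0.8813 × 0.0558 = -0.0721.
cos φ cos δ sin H_s = 0.4726 × 0.9984 × 0.9945 = 0.4692.
Q̄ = (1370/π) × (-0.0721 + 0.4692) = 436.08 × 0.3971 = 173.17 W/m².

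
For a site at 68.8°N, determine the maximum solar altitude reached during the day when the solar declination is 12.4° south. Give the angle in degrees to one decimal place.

At local solar noon the hour angle is zero, so the elevation is 90° − |φ − δ| = 90° − |68.8° − (-12.4°)| = 90° − 81.2° = 8.8°.

8.8°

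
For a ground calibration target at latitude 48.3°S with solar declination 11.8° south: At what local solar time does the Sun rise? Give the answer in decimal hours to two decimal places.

The sunset hour angle satisfies cos H_s = −tan φ tan δ = -0.2345, giving H_s = 103.56°.
Sunrise is at 12 − H_s/15 = 12 − 6.904 = 5.096 h local solar time.

5.10 h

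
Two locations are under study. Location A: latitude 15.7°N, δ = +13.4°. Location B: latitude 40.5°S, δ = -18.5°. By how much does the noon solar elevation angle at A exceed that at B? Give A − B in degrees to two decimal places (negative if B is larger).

A: 90° − |15.7 − (13.4)| = 87.70°.
B: 90° − |-40.5 − (-18.5)| = 68.00°.
A − B = 87.70 − 68.00 = 19.70°.

+19.70°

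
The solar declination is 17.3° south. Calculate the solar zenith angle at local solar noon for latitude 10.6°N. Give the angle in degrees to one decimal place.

At local solar noon the hour angle is zero, so the zenith angle is |φ − δ| = |10.6° − (-17.3°)| = 27.9°.

27.9°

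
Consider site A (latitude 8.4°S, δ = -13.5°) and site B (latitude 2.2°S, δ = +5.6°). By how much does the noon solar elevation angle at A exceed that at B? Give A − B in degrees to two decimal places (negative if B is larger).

A: 90° − |-8.4 − (-13.5)| = 84.90°.
B: 90° − |-2.2 − (5.6)| = 82.20°.
A − B = 84.90 − 82.20 = 2.70°.

+2.70°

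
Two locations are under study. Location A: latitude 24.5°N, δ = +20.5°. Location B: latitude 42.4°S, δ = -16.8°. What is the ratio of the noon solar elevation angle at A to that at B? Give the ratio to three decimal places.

A: 90° − |24.5 − (20.5)| = 86.00°.
B: 90° − |-42.4 − (-16.8)| = 64.40°.
Ratio A/B = 86.0000 / 64.4000 = 1.3354.

1.335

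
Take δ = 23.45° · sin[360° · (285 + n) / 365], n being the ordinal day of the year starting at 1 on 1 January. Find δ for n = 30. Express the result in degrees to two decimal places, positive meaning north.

-17.78°

360 × (285 + 30) / 365 = 310.685°; sin(310.685°) = -0.7583.
δ = 23.45 × -0.7583 = -17.782° ≈ -17.78°.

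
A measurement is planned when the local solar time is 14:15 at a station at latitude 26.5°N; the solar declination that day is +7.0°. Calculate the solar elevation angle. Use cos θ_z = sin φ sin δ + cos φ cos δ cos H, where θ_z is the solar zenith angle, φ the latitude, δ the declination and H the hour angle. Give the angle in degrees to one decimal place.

52.5°

Hour angle H = 15° × (14.25 − 12) = 33.75°.
With φ = 26.5°, δ = 7.0°, H = 33.75°: sin φ sin δ = 0.0544, cos φ cos δ cos H = 0.7386, so cos θ_z = 0.7930.
θ_z = arccos(0.7930) = 37.53°, so the elevation is 90° − 37.53° = 52.47°.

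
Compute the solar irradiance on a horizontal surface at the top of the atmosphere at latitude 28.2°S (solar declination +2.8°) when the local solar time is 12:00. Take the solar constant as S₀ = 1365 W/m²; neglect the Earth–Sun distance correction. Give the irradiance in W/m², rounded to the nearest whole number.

1170 W/m²

Hour angle H = 15° × (12 − 12) = 0.00°.
cos θ_z = sin φ sin δ + cos φ cos δ cos H = (-0.4726)(0.0488) + (0.8813)(0.9988)(1.0000) = 0.8572.
Top-of-atmosphere irradiance = S₀ cos θ_z = 1365 × 0.8572 = 1170.08 W/m².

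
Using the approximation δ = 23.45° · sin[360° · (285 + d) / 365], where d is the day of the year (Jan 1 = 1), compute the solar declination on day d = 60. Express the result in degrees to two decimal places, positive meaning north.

360 × (285 + 60) / 365 = 340.274°; sin(340.274°) = -0.3375.
δ = 23.45 × -0.3375 = -7.914° ≈ -7.91°.

-7.91°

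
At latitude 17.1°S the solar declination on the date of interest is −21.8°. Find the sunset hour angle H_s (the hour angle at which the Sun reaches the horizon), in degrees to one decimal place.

97.1°

−tan φ tan δ = −(-0.3076)(-0.4000) = -0.1230; H_s = arccos(-0.1230) = 97.07°.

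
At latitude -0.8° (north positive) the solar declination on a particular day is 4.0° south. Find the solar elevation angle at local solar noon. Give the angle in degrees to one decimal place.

86.8°

At local solar noon the hour angle is zero, so the elevation is 90° − |φ − δ| = 90° − |-0.8° − (-4.0°)| = 90° − 3.2° = 86.8°.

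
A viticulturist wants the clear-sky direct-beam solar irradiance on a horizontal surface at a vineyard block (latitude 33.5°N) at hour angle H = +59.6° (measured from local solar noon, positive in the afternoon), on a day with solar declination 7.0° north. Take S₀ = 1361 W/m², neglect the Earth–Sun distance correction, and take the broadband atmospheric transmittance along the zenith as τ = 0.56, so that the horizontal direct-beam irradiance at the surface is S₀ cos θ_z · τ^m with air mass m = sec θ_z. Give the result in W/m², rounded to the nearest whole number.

cos θ_z = sin φ sin δ + cos φ cos δ cos H = (0.5519)(0.1219) + (0.8339)(0.9925)(0.5060) = 0.4861.
Air mass m = 1/cos θ_z = 1/0.4861 = 2.057; τ^m = 0.56^2.057 = 0.3034.
Surface direct beam = 1361 × 0.4861 × 0.3034 = 200.72 W/m².

201 W/m²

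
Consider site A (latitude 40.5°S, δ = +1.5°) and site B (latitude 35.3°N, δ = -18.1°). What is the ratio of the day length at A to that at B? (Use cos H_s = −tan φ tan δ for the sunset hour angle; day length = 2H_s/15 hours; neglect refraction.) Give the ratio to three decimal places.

1.158

A: H_s = arccos(−tan -40.5° · tan 1.5°) = 88.72°, so 2H_s/15 = 11.8293 h.
B: H_s = arccos(−tan 35.3° · tan -18.1°) = 76.62°, so 2H_s/15 = 10.2160 h.
Ratio A/B = 11.8293 / 10.2160 = 1.1579.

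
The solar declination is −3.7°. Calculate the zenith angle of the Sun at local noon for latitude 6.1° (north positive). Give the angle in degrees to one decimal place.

9.8°

At local solar noon the hour angle is zero, so the zenith angle is |φ − δ| = |6.1° − (-3.7°)| = 9.8°.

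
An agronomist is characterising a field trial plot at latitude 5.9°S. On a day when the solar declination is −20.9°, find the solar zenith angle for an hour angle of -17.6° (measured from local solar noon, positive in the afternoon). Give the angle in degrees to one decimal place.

cos θ_z = sin φ sin δ + cos φ cos δ cos H = (-0.1028)(-0.3567) + (0.9947)(0.9342)(0.9532) = 0.9224.
θ_z = arccos(0.9224) = 22.72°.

22.7°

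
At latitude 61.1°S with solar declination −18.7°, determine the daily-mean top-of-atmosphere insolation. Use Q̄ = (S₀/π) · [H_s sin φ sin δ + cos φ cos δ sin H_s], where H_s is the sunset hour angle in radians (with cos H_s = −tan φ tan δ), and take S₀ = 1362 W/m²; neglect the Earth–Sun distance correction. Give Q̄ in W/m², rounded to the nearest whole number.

cos H_s = −tan(-61.1°) · tan(-18.7°) = -0.6132, so H_s = arccos(-0.6132) = 127.82°. In radians, H_s = 2.2309.
H_s sin φ sin δ = 2.2309 × -0.8755 × -0.3206 = 0.6262.
cos φ cos δ sin H_s = 0.4833 × 0.9472 × 0.7899 = 0.3616.
Q̄ = (1362/π) × (0.6262 + 0.3616) = 433.54 × 0.9878 = 428.25 W/m².

428 W/m²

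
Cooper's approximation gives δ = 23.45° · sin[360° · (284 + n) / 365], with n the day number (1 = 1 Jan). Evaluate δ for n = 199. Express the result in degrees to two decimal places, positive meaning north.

+21.01°

360 × (284 + 199) / 365 = 476.384°; sin(476.384°) = 0.8958.
δ = 23.45 × 0.8958 = 21.007° ≈ +21.01°.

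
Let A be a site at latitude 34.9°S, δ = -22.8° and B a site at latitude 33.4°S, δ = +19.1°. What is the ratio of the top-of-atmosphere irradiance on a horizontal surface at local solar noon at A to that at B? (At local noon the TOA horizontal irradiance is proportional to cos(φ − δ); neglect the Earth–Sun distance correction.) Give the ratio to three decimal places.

A: cos θ_z = cos(-34.9° − (-22.8°)) = 0.9778.
B: cos θ_z = cos(-33.4° − (19.1°)) = 0.6088.
Ratio A/B = 0.9778 / 0.6088 = 1.6061.

1.606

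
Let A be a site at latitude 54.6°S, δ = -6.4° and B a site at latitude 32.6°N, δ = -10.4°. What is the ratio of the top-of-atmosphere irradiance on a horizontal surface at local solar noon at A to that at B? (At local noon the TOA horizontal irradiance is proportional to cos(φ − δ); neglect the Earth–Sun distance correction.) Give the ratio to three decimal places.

A: cos θ_z = cos(-54.6° − (-6.4°)) = 0.6665.
B: cos θ_z = cos(32.6° − (-10.4°)) = 0.7314.
Ratio A/B = 0.6665 / 0.7314 = 0.9113.

0.911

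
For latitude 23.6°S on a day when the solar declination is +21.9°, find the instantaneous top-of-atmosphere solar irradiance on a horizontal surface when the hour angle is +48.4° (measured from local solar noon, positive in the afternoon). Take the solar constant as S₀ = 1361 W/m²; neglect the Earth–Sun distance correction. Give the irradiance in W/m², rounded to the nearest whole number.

565 W/m²

cos θ_z = sin φ sin δ + cos φ cos δ cos H = (-0.4003)(0.3730) + (0.9164)(0.9278)(0.6639) = 0.4152.
Top-of-atmosphere irradiance = S₀ cos θ_z = 1361 × 0.4152 = 565.09 W/m².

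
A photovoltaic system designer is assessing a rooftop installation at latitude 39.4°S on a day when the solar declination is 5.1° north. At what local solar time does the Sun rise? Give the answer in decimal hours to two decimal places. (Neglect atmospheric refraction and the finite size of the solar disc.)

6.28 h

−tan φ tan δ = −(-0.8214)(0.0892) = 0.0733; H_s = arccos(0.0733) = 85.80°.
Sunrise is at 12 − H_s/15 = 12 − 5.720 = 6.280 h local solar time.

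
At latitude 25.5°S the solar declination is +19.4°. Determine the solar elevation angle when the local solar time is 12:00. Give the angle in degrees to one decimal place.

45.1°

Hour angle H = 15° × (12 − 12) = 0.00°.
With φ = -25.5°, δ = 19.4°, H = 0.00°: sin φ sin δ = -0.1430, cos φ cos δ cos H = 0.8513, so cos θ_z = 0.7083.
θ_z = arccos(0.7083) = 44.90°, so the elevation is 90° − 44.90° = 45.10°.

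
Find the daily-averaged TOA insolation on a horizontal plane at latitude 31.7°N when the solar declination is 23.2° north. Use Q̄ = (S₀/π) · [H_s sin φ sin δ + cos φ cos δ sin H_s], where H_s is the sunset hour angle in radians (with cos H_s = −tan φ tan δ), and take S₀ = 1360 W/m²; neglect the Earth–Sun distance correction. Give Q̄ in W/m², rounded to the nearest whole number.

491 W/m²

−tan φ tan δ = −(0.6176)(0.4286) = -0.2647; H_s = arccos(-0.2647) = 105.35°. In radians, H_s = 1.8387.
H_s sin φ sin δ = 1.8387 × 0.5255 × 0.3939 = 0.3806.
cos φ cos δ sin H_s = 0.8508 × 0.9191 × 0.9643 = 0.7541.
Q̄ = (1360/π) × (0.3806 + 0.7541) = 432.90 × 1.1347 = 491.21 W/m².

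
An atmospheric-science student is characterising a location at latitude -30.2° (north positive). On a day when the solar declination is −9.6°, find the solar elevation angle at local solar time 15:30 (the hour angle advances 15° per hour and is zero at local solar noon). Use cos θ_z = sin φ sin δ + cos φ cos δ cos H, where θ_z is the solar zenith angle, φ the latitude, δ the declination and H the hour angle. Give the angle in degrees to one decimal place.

37.1°

Hour angle H = 15° × (15.5 − 12) = 52.50°.
cos θ_z = sin(-30.2°) sin(-9.6°) + cos(-30.2°) cos(-9.6°) cos(52.50°) = 0.0839 + 0.5188 = 0.6027.
θ_z = arccos(0.6027) = 52.94°, so the elevation is 90° − 52.94° = 37.06°.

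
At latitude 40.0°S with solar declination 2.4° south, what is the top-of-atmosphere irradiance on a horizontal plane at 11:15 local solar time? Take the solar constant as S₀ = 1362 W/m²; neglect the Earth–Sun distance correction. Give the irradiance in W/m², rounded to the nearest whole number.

1059 W/m²

Hour angle H = 15° × (11.25 − 12) = -11.25°.
With φ = -40.0°, δ = -2.4°, H = -11.25°: sin φ sin δ = 0.0269, cos φ cos δ cos H = 0.7507, so cos θ_z = 0.7776.
Top-of-atmosphere irradiance = S₀ cos θ_z = 1362 × 0.7776 = 1059.09 W/m².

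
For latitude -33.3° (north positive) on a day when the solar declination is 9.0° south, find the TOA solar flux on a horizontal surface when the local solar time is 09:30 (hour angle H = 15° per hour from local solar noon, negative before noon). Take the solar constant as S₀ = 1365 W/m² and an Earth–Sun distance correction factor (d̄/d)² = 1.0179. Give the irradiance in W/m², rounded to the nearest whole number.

1029 W/m²

Hour angle H = 15° × (9.5 − 12) = -37.50°.
cos θ_z = sin φ sin δ + cos φ cos δ cos H = (-0.5490)(-0.1564) + (0.8358)(0.9877)(0.7934) = 0.7408.
Top-of-atmosphere irradiance = S₀ (d̄/d)² cos θ_z = 1365 × 1.0179 × 0.7408 = 1029.29 W/m².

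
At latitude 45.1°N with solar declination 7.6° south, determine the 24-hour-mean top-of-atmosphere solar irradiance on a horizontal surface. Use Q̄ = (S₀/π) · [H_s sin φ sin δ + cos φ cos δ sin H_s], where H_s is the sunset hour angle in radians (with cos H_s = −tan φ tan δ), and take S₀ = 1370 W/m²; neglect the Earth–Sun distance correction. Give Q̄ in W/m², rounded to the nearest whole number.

−tan φ tan δ = −(1.0035)(-0.1334) = 0.1339; H_s = arccos(0.1339) = 82.30°. In radians, H_s = 1.4364.
H_s sin φ sin δ = 1.4364 × 0.7083 × -0.1323 = -0.1346.
cos φ cos δ sin H_s = 0.7059 × 0.9912 × 0.9910 = 0.6934.
Q̄ = (1370/π) × (-0.1346 + 0.6934) = 436.08 × 0.5588 = 243.68 W/m².

244 W/m²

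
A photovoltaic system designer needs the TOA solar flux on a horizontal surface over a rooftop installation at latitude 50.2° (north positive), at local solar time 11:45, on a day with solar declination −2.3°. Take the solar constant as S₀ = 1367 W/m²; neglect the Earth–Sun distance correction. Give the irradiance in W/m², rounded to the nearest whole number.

Hour angle H = 15° × (11.75 − 12) = -3.75°.
cos θ_z = sin(50.2°) sin(-2.3°) + cos(50.2°) cos(-2.3°) cos(-3.75°) = -0.0308 + 0.6382 = 0.6074.
Top-of-atmosphere irradiance = S₀ cos θ_z = 1367 × 0.6074 = 830.32 W/m².

830 W/m²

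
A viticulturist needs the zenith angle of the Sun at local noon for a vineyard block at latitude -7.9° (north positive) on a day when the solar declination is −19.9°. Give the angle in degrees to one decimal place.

12.0°

At local solar noon the hour angle is zero, so the zenith angle is |φ − δ| = |-7.9° − (-19.9°)| = 12.0°.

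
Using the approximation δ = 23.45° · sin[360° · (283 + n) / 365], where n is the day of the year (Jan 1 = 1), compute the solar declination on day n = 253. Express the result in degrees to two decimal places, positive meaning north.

360 × (283 + 253) / 365 = 528.658°; sin(528.658°) = 0.1967.
δ = 23.45 × 0.1967 = 4.613° ≈ +4.61°.

+4.61°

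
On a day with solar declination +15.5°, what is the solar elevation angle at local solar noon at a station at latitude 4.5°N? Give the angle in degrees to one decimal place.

79.0°

At local solar noon the hour angle is zero, so the elevation is 90° − |φ − δ| = 90° − |4.5° − (15.5°)| = 90° − 11.0° = 79.0°.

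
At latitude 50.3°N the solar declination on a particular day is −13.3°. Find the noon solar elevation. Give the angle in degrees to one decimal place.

At local solar noon the hour angle is zero, so the elevation is 90° − |φ − δ| = 90° − |50.3° − (-13.3°)| = 90° − 63.6° = 26.4°.

26.4°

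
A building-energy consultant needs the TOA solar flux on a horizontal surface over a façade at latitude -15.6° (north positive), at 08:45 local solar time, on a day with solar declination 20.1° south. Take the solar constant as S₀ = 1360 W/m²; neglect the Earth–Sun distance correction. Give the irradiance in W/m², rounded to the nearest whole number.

937 W/m²

Hour angle H = 15° × (8.75 − 12) = -48.75°.
cos θ_z = sin φ sin δ + cos φ cos δ cos H = (-0.2689)(-0.3437) + (0.9632)(0.9391)(0.6593) = 0.6888.
Top-of-atmosphere irradiance = S₀ cos θ_z = 1360 × 0.6888 = 936.77 W/m².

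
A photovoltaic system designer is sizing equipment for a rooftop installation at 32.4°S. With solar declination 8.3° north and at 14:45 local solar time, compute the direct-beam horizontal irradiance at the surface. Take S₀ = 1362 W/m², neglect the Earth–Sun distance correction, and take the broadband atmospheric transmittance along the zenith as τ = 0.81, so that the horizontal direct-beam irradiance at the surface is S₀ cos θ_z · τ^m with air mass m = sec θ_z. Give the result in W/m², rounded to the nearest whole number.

Hour angle H = 15° × (14.75 − 12) = 41.25°.
With φ = -32.4°, δ = 8.3°, H = 41.25°: sin φ sin δ = -0.0773, cos φ cos δ cos H = 0.6282, so cos θ_z = 0.5509.
Air mass m = 1/cos θ_z = 1/0.5509 = 1.815; τ^m = 0.81^1.815 = 0.6822.
Surface direct beam = 1362 × 0.5509 × 0.6822 = 511.87 W/m².

512 W/m²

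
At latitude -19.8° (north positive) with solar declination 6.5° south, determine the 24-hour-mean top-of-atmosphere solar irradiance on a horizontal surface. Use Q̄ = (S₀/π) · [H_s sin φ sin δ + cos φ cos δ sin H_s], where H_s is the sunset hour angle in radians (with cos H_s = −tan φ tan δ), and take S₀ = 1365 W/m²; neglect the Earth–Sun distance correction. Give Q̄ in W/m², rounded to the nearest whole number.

433 W/m²

The sunset hour angle satisfies cos H_s = −tan φ tan δ = -0.0410, giving H_s = 92.35°. In radians, H_s = 1.6118.
H_s sin φ sin δ = 1.6118 × -0.3387 × -0.1132 = 0.0618.
cos φ cos δ sin H_s = 0.9409 × 0.9936 × 0.9992 = 0.9341.
Q̄ = (1365/π) × (0.0618 + 0.9341) = 434.49 × 0.9959 = 432.71 W/m².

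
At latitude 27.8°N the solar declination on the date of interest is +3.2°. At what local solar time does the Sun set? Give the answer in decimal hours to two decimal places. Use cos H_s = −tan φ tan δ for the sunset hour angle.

cos H_s = −tan(27.8°) · tan(3.2°) = -0.0295, so H_s = arccos(-0.0295) = 91.69°.
Sunset is at 12 + H_s/15 = 12 + 6.113 = 18.113 h local solar time.

18.11 h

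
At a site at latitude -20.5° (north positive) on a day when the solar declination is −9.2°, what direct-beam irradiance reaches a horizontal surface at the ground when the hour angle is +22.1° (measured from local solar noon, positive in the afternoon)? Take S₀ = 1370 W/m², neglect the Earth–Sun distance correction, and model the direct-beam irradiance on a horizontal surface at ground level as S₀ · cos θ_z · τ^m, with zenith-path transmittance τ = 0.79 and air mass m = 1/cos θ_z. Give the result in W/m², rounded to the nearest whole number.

cos θ_z = sin(-20.5°) sin(-9.2°) + cos(-20.5°) cos(-9.2°) cos(22.10°) = 0.0560 + 0.8567 = 0.9127.
Air mass m = 1/cos θ_z = 1/0.9127 = 1.096; τ^m = 0.79^1.096 = 0.7723.
Surface direct beam = 1370 × 0.9127 × 0.7723 = 965.68 W/m².

966 W/m²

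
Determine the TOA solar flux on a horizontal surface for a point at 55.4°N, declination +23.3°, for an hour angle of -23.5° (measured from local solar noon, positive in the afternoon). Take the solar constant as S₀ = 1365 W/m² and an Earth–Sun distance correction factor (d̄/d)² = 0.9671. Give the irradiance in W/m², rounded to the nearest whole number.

cos θ_z = sin φ sin δ + cos φ cos δ cos H = (0.8231)(0.3955) + (0.5678)(0.9184)(0.9171) = 0.8038.
Top-of-atmosphere irradiance = S₀ (d̄/d)² cos θ_z = 1365 × 0.9671 × 0.8038 = 1061.09 W/m².

1061 W/m²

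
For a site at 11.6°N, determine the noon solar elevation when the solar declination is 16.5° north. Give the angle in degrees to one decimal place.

85.1°

At local solar noon the hour angle is zero, so the elevation is 90° − |φ − δ| = 90° − |11.6° − (16.5°)| = 90° − 4.9° = 85.1°.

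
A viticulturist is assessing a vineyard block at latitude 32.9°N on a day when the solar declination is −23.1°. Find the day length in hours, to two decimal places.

cos H_s = −tan(32.9°) · tan(-23.1°) = 0.2759, so H_s = arccos(0.2759) = 73.98°.
Day length = 2 H_s / 15° h⁻¹ = 147.96° / 15 = 9.864 h.

9.86 hours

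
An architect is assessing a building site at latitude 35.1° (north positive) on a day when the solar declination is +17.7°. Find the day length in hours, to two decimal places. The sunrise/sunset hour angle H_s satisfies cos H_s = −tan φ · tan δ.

−tan φ tan δ = −(0.7028)(0.3191) = -0.2243; H_s = arccos(-0.2243) = 102.96°.
Day length = 2 H_s / 15° h⁻¹ = 205.92° / 15 = 13.728 h.

13.73 hours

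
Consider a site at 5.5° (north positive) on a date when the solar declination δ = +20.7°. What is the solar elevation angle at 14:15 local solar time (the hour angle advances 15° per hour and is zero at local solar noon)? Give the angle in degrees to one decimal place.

Hour angle H = 15° × (14.25 − 12) = 33.75°.
cos θ_z = sin φ sin δ + cos φ cos δ cos H = (0.0958)(0.3535) + (0.9954)(0.9354)(0.8315) = 0.8081.
θ_z = arccos(0.8081) = 36.09°, so the elevation is 90° − 36.09° = 53.91°.

53.9°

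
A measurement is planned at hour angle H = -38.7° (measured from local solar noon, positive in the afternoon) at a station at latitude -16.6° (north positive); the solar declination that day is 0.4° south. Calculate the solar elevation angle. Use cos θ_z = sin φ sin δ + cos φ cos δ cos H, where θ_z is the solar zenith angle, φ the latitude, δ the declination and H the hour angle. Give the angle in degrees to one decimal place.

48.6°

cos θ_z = sin(-16.6°) sin(-0.4°) + cos(-16.6°) cos(-0.4°) cos(-38.70°) = 0.0020 + 0.7479 = 0.7499.
θ_z = arccos(0.7499) = 41.42°, so the elevation is 90° − 41.42° = 48.58°.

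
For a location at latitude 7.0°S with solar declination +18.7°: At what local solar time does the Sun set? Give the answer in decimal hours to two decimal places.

The sunset hour angle satisfies cos H_s = −tan φ tan δ = 0.0416, giving H_s = 87.62°.
Sunset is at 12 + H_s/15 = 12 + 5.841 = 17.841 h local solar time.

17.84 h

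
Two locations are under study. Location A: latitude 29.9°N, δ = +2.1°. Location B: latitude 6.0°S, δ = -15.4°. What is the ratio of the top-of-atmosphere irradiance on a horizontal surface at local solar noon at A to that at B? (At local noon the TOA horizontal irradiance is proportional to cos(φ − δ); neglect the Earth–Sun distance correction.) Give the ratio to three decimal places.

A: cos θ_z = cos(29.9° − (2.1°)) = 0.8846.
B: cos θ_z = cos(-6.0° − (-15.4°)) = 0.9866.
Ratio A/B = 0.8846 / 0.9866 = 0.8966.

0.897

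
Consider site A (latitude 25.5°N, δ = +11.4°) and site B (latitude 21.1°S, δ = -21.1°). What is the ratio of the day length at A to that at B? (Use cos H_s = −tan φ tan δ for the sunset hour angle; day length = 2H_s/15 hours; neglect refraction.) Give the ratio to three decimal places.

0.969

A: H_s = arccos(−tan 25.5° · tan 11.4°) = 95.52°, so 2H_s/15 = 12.7360 h.
B: H_s = arccos(−tan -21.1° · tan -21.1°) = 98.56°, so 2H_s/15 = 13.1413 h.
Ratio A/B = 12.7360 / 13.1413 = 0.9692.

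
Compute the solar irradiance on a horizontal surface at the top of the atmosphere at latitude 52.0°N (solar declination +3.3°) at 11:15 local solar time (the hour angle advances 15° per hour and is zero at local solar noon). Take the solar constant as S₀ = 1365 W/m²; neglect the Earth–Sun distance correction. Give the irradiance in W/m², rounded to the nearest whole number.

Hour angle H = 15° × (11.25 − 12) = -11.25°.
cos θ_z = sin φ sin δ + cos φ cos δ cos H = (0.7880)(0.0576) + (0.6157)(0.9983)(0.9808) = 0.6482.
Top-of-atmosphere irradiance = S₀ cos θ_z = 1365 × 0.6482 = 884.79 W/m².

885 W/m²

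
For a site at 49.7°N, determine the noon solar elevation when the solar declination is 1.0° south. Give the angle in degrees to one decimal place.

39.3°

At local solar noon the hour angle is zero, so the elevation is 90° − |φ − δ| = 90° − |49.7° − (-1.0°)| = 90° − 50.7° = 39.3°.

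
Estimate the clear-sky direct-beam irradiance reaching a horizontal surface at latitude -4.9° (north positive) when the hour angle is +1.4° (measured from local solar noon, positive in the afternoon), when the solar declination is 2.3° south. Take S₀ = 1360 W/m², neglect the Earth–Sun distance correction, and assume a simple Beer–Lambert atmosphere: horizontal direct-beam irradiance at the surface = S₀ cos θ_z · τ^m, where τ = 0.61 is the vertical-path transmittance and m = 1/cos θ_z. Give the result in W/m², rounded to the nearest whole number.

cos θ_z = sin φ sin δ + cos φ cos δ cos H = (-0.0854)(-0.0401) + (0.9963)(0.9992)(0.9997) = 0.9986.
Air mass m = 1/cos θ_z = 1/0.9986 = 1.001; τ^m = 0.61^1.001 = 0.6097.
Surface direct beam = 1360 × 0.9986 × 0.6097 = 828.03 W/m².

828 W/m²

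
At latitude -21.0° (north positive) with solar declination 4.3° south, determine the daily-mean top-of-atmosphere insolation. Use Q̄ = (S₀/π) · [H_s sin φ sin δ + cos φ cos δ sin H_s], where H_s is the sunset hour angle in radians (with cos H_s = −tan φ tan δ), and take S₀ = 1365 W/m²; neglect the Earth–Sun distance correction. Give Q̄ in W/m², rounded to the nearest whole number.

423 W/m²

cos H_s = −tan(-21.0°) · tan(-4.3°) = -0.0289, so H_s = arccos(-0.0289) = 91.66°. In radians, H_s = 1.5998.
H_s sin φ sin δ = 1.5998 × -0.3584 × -0.0750 = 0.0430.
cos φ cos δ sin H_s = 0.9336 × 0.9972 × 0.9996 = 0.9306.
Q̄ = (1365/π) × (0.0430 + 0.9306) = 434.49 × 0.9736 = 423.02 W/m².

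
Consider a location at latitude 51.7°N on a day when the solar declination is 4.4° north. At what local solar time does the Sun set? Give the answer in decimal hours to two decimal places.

cos H_s = −tan(51.7°) · tan(4.4°) = -0.0974, so H_s = arccos(-0.0974) = 95.59°.
Sunset is at 12 + H_s/15 = 12 + 6.373 = 18.373 h local solar time.

18.37 h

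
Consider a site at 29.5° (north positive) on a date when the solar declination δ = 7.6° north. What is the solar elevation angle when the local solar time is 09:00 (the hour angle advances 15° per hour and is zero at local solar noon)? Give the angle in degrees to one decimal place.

Hour angle H = 15° × (9 − 12) = -45.00°.
With φ = 29.5°, δ = 7.6°, H = -45.00°: sin φ sin δ = 0.0651, cos φ cos δ cos H = 0.6100, so cos θ_z = 0.6751.
θ_z = arccos(0.6751) = 47.54°, so the elevation is 90° − 47.54° = 42.46°.

42.5°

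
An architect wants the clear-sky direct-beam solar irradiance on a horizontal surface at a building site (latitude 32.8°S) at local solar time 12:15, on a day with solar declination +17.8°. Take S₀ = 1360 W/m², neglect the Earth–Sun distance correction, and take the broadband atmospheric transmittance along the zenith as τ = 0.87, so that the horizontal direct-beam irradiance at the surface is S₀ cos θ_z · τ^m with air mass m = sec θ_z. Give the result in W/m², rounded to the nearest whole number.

691 W/m²

Hour angle H = 15° × (12.25 − 12) = 3.75°.
cos θ_z = sin φ sin δ + cos φ cos δ cos H = (-0.5417)(0.3057) + (0.8406)(0.9521)(0.9979) = 0.6331.
Air mass m = 1/cos θ_z = 1/0.6331 = 1.580; τ^m = 0.87^1.580 = 0.8025.
Surface direct beam = 1360 × 0.6331 × 0.8025 = 690.97 W/m².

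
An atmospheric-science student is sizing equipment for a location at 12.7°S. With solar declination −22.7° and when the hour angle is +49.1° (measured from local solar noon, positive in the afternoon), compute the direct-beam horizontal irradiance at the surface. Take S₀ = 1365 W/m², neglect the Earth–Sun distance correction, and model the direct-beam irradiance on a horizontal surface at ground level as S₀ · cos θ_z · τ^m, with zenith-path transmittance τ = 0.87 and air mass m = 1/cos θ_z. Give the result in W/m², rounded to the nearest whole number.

748 W/m²

cos θ_z = sin(-12.7°) sin(-22.7°) + cos(-12.7°) cos(-22.7°) cos(49.10°) = 0.0848 + 0.5892 = 0.6740.
Air mass m = 1/cos θ_z = 1/0.6740 = 1.484; τ^m = 0.87^1.484 = 0.8133.
Surface direct beam = 1365 × 0.6740 × 0.8133 = 748.24 W/m².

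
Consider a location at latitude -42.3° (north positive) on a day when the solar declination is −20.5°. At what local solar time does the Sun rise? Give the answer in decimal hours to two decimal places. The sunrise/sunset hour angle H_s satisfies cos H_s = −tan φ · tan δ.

4.67 h

The sunset hour angle satisfies cos H_s = −tan φ tan δ = -0.3402, giving H_s = 109.89°.
Sunrise is at 12 − H_s/15 = 12 − 7.326 = 4.674 h local solar time.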